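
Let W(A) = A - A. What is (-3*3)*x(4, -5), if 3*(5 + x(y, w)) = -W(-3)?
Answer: 45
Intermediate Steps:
W(A) = 0
x(y, w) = -5 (x(y, w) = -5 + (-1*0)/3 = -5 + (1/3)*0 = -5 + 0 = -5)
(-3*3)*x(4, -5) = -3*3*(-5) = -9*(-5) = 45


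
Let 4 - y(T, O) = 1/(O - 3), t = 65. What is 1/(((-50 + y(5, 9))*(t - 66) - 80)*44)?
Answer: -3/4466 ≈ -0.00067174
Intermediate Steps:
y(T, O) = 4 - 1/(-3 + O) (y(T, O) = 4 - 1/(O - 3) = 4 - 1/(-3 + O))
1/(((-50 + y(5, 9))*(t - 66) - 80)*44) = 1/(((-50 + (-13 + 4*9)/(-3 + 9))*(65 - 66) - 80)*44) = 1/(((-50 + (-13 + 36)/6)*(-1) - 80)*44) = 1/(((-50 + (1/6)*23)*(-1) - 80)*44) = 1/(((-50 + 23/6)*(-1) - 80)*44) = 1/((-277/6*(-1) - 80)*44) = 1/((277/6 - 80)*44) = 1/(-203/6*44) = 1/(-4466/3) = -3/4466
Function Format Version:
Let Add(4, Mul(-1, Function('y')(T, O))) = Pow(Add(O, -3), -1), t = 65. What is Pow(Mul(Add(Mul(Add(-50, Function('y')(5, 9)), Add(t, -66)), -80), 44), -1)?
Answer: Rational(-3, 4466) ≈ -0.00067174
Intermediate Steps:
Function('y')(T, O) = Add(4, Mul(-1, Pow(Add(-3, O), -1))) (Function('y')(T, O) = Add(4, Mul(-1, Pow(Add(O, -3), -1))) = Add(4, Mul(-1, Pow(Add(-3, O), -1))))
Pow(Mul(Add(Mul(Add(-50, Function('y')(5, 9)), Add(t, -66)), -80), 44), -1) = Pow(Mul(Add(Mul(Add(-50, Mul(Pow(Add(-3, 9), -1), Add(-13, Mul(4, 9)))), Add(65, -66)), -80), 44), -1) = Pow(Mul(Add(Mul(Add(-50, Mul(Pow(6, -1), Add(-13, 36))), -1), -80), 44), -1) = Pow(Mul(Add(Mul(Add(-50, Mul(Rational(1, 6), 23)), -1), -80), 44), -1) = Pow(Mul(Add(Mul(Add(-50, Rational(23, 6)), -1), -80), 44), -1) = Pow(Mul(Add(Mul(Rational(-277, 6), -1), -80), 44), -1) = Pow(Mul(Add(Rational(277, 6), -80), 44), -1) = Pow(Mul(Rational(-203, 6), 44), -1) = Pow(Rational(-4466, 3), -1) = Rational(-3, 4466)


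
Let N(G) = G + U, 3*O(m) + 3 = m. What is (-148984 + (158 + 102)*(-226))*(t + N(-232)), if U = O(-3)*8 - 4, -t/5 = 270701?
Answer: 281234894208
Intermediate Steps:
t = -1353505 (t = -5*270701 = -1353505)
O(m) = -1 + m/3
U = -20 (U = (-1 + (⅓)*(-3))*8 - 4 = (-1 - 1)*8 - 4 = -2*8 - 4 = -16 - 4 = -20)
N(G) = -20 + G (N(G) = G - 20 = -20 + G)
(-148984 + (158 + 102)*(-226))*(t + N(-232)) = (-148984 + (158 + 102)*(-226))*(-1353505 + (-20 - 232)) = (-148984 + 260*(-226))*(-1353505 - 252) = (-148984 - 58760)*(-1353757) = -207744*(-1353757) = 281234894208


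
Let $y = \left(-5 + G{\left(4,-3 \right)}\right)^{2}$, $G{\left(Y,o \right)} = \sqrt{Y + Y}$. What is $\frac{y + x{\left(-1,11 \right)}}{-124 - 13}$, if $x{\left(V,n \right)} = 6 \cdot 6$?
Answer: $- \frac{69}{137} + \frac{20 \sqrt{2}}{137} \approx -0.29719$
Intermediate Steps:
$G{\left(Y,o \right)} = \sqrt{2} \sqrt{Y}$ ($G{\left(Y,o \right)} = \sqrt{2 Y} = \sqrt{2} \sqrt{Y}$)
$y = \left(-5 + 2 \sqrt{2}\right)^{2}$ ($y = \left(-5 + \sqrt{2} \sqrt{4}\right)^{2} = \left(-5 + \sqrt{2} \cdot 2\right)^{2} = \left(-5 + 2 \sqrt{2}\right)^{2} \approx 4.7157$)
$x{\left(V,n \right)} = 36$
$\frac{y + x{\left(-1,11 \right)}}{-124 - 13} = \frac{\left(33 - 20 \sqrt{2}\right) + 36}{-124 - 13} = \frac{69 - 20 \sqrt{2}}{-137} = - \frac{69 - 20 \sqrt{2}}{137} = - \frac{69}{137} + \frac{20 \sqrt{2}}{137}$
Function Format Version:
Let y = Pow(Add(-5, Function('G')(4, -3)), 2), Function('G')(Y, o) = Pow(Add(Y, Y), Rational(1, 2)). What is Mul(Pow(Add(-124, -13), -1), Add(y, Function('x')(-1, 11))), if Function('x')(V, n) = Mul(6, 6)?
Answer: Add(Rational(-69, 137), Mul(Rational(20, 137), Pow(2, Rational(1, 2)))) ≈ -0.29719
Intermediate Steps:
Function('G')(Y, o) = Mul(Pow(2, Rational(1, 2)), Pow(Y, Rational(1, 2))) (Function('G')(Y, o) = Pow(Mul(2, Y), Rational(1, 2)) = Mul(Pow(2, Rational(1, 2)), Pow(Y, Rational(1, 2))))
y = Pow(Add(-5, Mul(2, Pow(2, Rational(1, 2)))), 2) (y = Pow(Add(-5, Mul(Pow(2, Rational(1, 2)), Pow(4, Rational(1, 2)))), 2) = Pow(Add(-5, Mul(Pow(2, Rational(1, 2)), 2)), 2) = Pow(Add(-5, Mul(2, Pow(2, Rational(1, 2)))), 2) ≈ 4.7157)
Function('x')(V, n) = 36
Mul(Pow(Add(-124, -13), -1), Add(y, Function('x')(-1, 11))) = Mul(Pow(Add(-124, -13), -1), Add(Add(33, Mul(-20, Pow(2, Rational(1, 2)))), 36)) = Mul(Pow(-137, -1), Add(69, Mul(-20, Pow(2, Rational(1, 2))))) = Mul(Rational(-1, 137), Add(69, Mul(-20, Pow(2, Rational(1, 2))))) = Add(Rational(-69, 137), Mul(Rational(20, 137), Pow(2, Rational(1, 2))))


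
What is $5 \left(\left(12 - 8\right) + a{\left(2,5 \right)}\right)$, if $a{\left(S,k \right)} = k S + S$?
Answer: $80$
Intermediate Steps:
$a{\left(S,k \right)} = S + S k$ ($a{\left(S,k \right)} = S k + S = S + S k$)
$5 \left(\left(12 - 8\right) + a{\left(2,5 \right)}\right) = 5 \left(\left(12 - 8\right) + 2 \left(1 + 5\right)\right) = 5 \left(\left(12 - 8\right) + 2 \cdot 6\right) = 5 \left(4 + 12\right) = 5 \cdot 16 = 80$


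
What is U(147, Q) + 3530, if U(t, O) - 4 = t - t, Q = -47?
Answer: 3534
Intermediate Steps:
U(t, O) = 4 (U(t, O) = 4 + (t - t) = 4 + 0 = 4)
U(147, Q) + 3530 = 4 + 3530 = 3534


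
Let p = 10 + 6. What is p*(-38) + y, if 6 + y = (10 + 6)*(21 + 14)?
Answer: -54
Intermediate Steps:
y = 554 (y = -6 + (10 + 6)*(21 + 14) = -6 + 16*35 = -6 + 560 = 554)
p = 16
p*(-38) + y = 16*(-38) + 554 = -608 + 554 = -54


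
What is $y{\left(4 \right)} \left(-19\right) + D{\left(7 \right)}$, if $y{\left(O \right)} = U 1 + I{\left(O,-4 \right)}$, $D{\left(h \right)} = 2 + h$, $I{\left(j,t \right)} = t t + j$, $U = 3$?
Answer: $-428$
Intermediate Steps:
$I{\left(j,t \right)} = j + t^{2}$ ($I{\left(j,t \right)} = t^{2} + j = j + t^{2}$)
$y{\left(O \right)} = 19 + O$ ($y{\left(O \right)} = 3 \cdot 1 + \left(O + \left(-4\right)^{2}\right) = 3 + \left(O + 16\right) = 3 + \left(16 + O\right) = 19 + O$)
$y{\left(4 \right)} \left(-19\right) + D{\left(7 \right)} = \left(19 + 4\right) \left(-19\right) + \left(2 + 7\right) = 23 \left(-19\right) + 9 = -437 + 9 = -428$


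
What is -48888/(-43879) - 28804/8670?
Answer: -420015878/190215465 ≈ -2.2081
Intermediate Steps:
-48888/(-43879) - 28804/8670 = -48888*(-1/43879) - 28804*1/8670 = 48888/43879 - 14402/4335 = -420015878/190215465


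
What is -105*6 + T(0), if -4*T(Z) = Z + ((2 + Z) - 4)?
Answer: -1259/2 ≈ -629.50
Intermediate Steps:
T(Z) = ½ - Z/2 (T(Z) = -(Z + ((2 + Z) - 4))/4 = -(Z + (-2 + Z))/4 = -(-2 + 2*Z)/4 = ½ - Z/2)
-105*6 + T(0) = -105*6 + (½ - ½*0) = -630 + (½ + 0) = -630 + ½ = -1259/2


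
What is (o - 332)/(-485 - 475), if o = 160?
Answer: 43/240 ≈ 0.17917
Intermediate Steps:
(o - 332)/(-485 - 475) = (160 - 332)/(-485 - 475) = -172/(-960) = -172*(-1/960) = 43/240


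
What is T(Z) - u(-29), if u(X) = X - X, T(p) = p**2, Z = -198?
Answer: 39204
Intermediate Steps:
u(X) = 0
T(Z) - u(-29) = (-198)**2 - 1*0 = 39204 + 0 = 39204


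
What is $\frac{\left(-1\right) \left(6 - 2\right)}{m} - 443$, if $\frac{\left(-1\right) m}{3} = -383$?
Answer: $- \frac{509011}{1149} \approx -443.0$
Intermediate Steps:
$m = 1149$ ($m = \left(-3\right) \left(-383\right) = 1149$)
$\frac{\left(-1\right) \left(6 - 2\right)}{m} - 443 = \frac{\left(-1\right) \left(6 - 2\right)}{1149} - 443 = \left(-1\right) 4 \cdot \frac{1}{1149} - 443 = \left(-4\right) \frac{1}{1149} - 443 = - \frac{4}{1149} - 443 = - \frac{509011}{1149}$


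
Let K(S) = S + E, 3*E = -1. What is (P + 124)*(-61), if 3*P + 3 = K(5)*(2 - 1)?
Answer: -68381/9 ≈ -7597.9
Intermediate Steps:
E = -⅓ (E = (⅓)*(-1) = -⅓ ≈ -0.33333)
K(S) = -⅓ + S (K(S) = S - ⅓ = -⅓ + S)
P = 5/9 (P = -1 + ((-⅓ + 5)*(2 - 1))/3 = -1 + ((14/3)*1)/3 = -1 + (⅓)*(14/3) = -1 + 14/9 = 5/9 ≈ 0.55556)
(P + 124)*(-61) = (5/9 + 124)*(-61) = (1121/9)*(-61) = -68381/9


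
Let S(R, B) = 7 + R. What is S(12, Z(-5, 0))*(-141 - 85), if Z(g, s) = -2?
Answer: -4294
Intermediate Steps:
S(12, Z(-5, 0))*(-141 - 85) = (7 + 12)*(-141 - 85) = 19*(-226) = -4294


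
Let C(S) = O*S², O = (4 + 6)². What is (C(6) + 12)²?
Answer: 13046544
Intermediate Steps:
O = 100 (O = 10² = 100)
C(S) = 100*S²
(C(6) + 12)² = (100*6² + 12)² = (100*36 + 12)² = (3600 + 12)² = 3612² = 13046544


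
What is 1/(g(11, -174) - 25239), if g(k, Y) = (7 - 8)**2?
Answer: -1/25238 ≈ -3.9623e-5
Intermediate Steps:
g(k, Y) = 1 (g(k, Y) = (-1)**2 = 1)
1/(g(11, -174) - 25239) = 1/(1 - 25239) = 1/(-25238) = -1/25238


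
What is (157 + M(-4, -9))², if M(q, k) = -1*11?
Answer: 21316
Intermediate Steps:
M(q, k) = -11
(157 + M(-4, -9))² = (157 - 11)² = 146² = 21316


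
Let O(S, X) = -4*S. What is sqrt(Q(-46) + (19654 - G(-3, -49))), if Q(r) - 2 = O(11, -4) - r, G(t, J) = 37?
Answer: sqrt(19621) ≈ 140.07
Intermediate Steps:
Q(r) = -42 - r (Q(r) = 2 + (-4*11 - r) = 2 + (-44 - r) = -42 - r)
sqrt(Q(-46) + (19654 - G(-3, -49))) = sqrt((-42 - 1*(-46)) + (19654 - 1*37)) = sqrt((-42 + 46) + (19654 - 37)) = sqrt(4 + 19617) = sqrt(19621)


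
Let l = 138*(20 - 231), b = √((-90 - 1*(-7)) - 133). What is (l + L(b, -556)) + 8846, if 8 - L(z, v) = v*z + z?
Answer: -20264 + 3330*I*√6 ≈ -20264.0 + 8156.8*I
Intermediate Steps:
b = 6*I*√6 (b = √((-90 + 7) - 133) = √(-83 - 133) = √(-216) = 6*I*√6 ≈ 14.697*I)
l = -29118 (l = 138*(-211) = -29118)
L(z, v) = 8 - z - v*z (L(z, v) = 8 - (v*z + z) = 8 - (z + v*z) = 8 + (-z - v*z) = 8 - z - v*z)
(l + L(b, -556)) + 8846 = (-29118 + (8 - 6*I*√6 - 1*(-556)*6*I*√6)) + 8846 = (-29118 + (8 - 6*I*√6 + 3336*I*√6)) + 8846 = (-29118 + (8 + 3330*I*√6)) + 8846 = (-29110 + 3330*I*√6) + 8846 = -20264 + 3330*I*√6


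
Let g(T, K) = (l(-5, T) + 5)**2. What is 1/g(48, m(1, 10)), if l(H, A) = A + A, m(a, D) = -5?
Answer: 1/10201 ≈ 9.8030e-5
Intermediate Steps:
l(H, A) = 2*A
g(T, K) = (5 + 2*T)**2 (g(T, K) = (2*T + 5)**2 = (5 + 2*T)**2)
1/g(48, m(1, 10)) = 1/((5 + 2*48)**2) = 1/((5 + 96)**2) = 1/(101**2) = 1/10201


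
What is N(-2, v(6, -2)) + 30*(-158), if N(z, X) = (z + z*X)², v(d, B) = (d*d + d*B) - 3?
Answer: -2804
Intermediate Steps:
v(d, B) = -3 + d² + B*d (v(d, B) = (d² + B*d) - 3 = -3 + d² + B*d)
N(z, X) = (z + X*z)²
N(-2, v(6, -2)) + 30*(-158) = (-2)²*(1 + (-3 + 6² - 2*6))² + 30*(-158) = 4*(1 + (-3 + 36 - 12))² - 4740 = 4*(1 + 21)² - 4740 = 4*22² - 4740 = 4*484 - 4740 = 1936 - 4740 = -2804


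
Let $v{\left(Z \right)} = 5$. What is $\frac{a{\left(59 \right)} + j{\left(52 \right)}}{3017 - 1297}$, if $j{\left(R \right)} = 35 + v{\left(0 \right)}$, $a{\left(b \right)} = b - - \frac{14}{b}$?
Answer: $\frac{1171}{20296} \approx 0.057696$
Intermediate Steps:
$a{\left(b \right)} = b + \frac{14}{b}$
$j{\left(R \right)} = 40$ ($j{\left(R \right)} = 35 + 5 = 40$)
$\frac{a{\left(59 \right)} + j{\left(52 \right)}}{3017 - 1297} = \frac{\left(59 + \frac{14}{59}\right) + 40}{3017 - 1297} = \frac{\left(59 + 14 \cdot \frac{1}{59}\right) + 40}{1720} = \left(\left(59 + \frac{14}{59}\right) + 40\right) \frac{1}{1720} = \left(\frac{3495}{59} + 40\right) \frac{1}{1720} = \frac{5855}{59} \cdot \frac{1}{1720} = \frac{1171}{20296}$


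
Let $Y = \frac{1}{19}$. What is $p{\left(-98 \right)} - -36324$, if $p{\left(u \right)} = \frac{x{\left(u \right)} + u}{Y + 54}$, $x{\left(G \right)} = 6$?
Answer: $\frac{37303000}{1027} \approx 36322.0$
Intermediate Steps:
$Y = \frac{1}{19} \approx 0.052632$
$p{\left(u \right)} = \frac{114}{1027} + \frac{19 u}{1027}$ ($p{\left(u \right)} = \frac{6 + u}{\frac{1}{19} + 54} = \frac{6 + u}{\frac{1027}{19}} = \left(6 + u\right) \frac{19}{1027} = \frac{114}{1027} + \frac{19 u}{1027}$)
$p{\left(-98 \right)} - -36324 = \left(\frac{114}{1027} + \frac{19}{1027} \left(-98\right)\right) - -36324 = \left(\frac{114}{1027} - \frac{1862}{1027}\right) + 36324 = - \frac{1748}{1027} + 36324 = \frac{37303000}{1027}$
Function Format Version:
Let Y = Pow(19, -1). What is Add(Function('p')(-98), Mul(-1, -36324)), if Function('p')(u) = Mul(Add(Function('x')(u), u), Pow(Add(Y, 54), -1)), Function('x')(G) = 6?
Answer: Rational(37303000, 1027) ≈ 36322.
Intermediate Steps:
Y = Rational(1, 19) ≈ 0.052632
Function('p')(u) = Add(Rational(114, 1027), Mul(Rational(19, 1027), u)) (Function('p')(u) = Mul(Add(6, u), Pow(Add(Rational(1, 19), 54), -1)) = Mul(Add(6, u), Pow(Rational(1027, 19), -1)) = Mul(Add(6, u), Rational(19, 1027)) = Add(Rational(114, 1027), Mul(Rational(19, 1027), u)))
Add(Function('p')(-98), Mul(-1, -36324)) = Add(Add(Rational(114, 1027), Mul(Rational(19, 1027), -98)), Mul(-1, -36324)) = Add(Add(Rational(114, 1027), Rational(-1862, 1027)), 36324) = Add(Rational(-1748, 1027), 36324) = Rational(37303000, 1027)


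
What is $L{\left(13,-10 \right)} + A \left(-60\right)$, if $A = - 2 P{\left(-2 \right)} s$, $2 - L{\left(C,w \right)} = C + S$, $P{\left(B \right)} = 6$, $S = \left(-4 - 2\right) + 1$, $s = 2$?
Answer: $1434$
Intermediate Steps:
$S = -5$ ($S = -6 + 1 = -5$)
$L{\left(C,w \right)} = 7 - C$ ($L{\left(C,w \right)} = 2 - \left(C - 5\right) = 2 - \left(-5 + C\right) = 7 - C$)
$A = -24$ ($A = \left(-2\right) 6 \cdot 2 = \left(-12\right) 2 = -24$)
$L{\left(13,-10 \right)} + A \left(-60\right) = \left(7 - 13\right) - -1440 = \left(7 - 13\right) + 1440 = -6 + 1440 = 1434$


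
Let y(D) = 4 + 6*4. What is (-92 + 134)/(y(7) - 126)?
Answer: -3/7 ≈ -0.42857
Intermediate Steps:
y(D) = 28 (y(D) = 4 + 24 = 28)
(-92 + 134)/(y(7) - 126) = (-92 + 134)/(28 - 126) = 42/(-98) = -1/98*42 = -3/7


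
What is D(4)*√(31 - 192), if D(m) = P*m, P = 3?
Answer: 12*I*√161 ≈ 152.26*I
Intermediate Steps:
D(m) = 3*m
D(4)*√(31 - 192) = (3*4)*√(31 - 192) = 12*√(-161) = 12*(I*√161) = 12*I*√161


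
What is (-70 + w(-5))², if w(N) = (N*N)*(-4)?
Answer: 28900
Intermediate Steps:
w(N) = -4*N² (w(N) = N²*(-4) = -4*N²)
(-70 + w(-5))² = (-70 - 4*(-5)²)² = (-70 - 4*25)² = (-70 - 100)² = (-170)² = 28900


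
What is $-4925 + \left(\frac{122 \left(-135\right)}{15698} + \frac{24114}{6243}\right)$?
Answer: $- \frac{80397859098}{16333769} \approx -4922.2$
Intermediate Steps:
$-4925 + \left(\frac{122 \left(-135\right)}{15698} + \frac{24114}{6243}\right) = -4925 + \left(\left(-16470\right) \frac{1}{15698} + 24114 \cdot \frac{1}{6243}\right) = -4925 + \left(- \frac{8235}{7849} + \frac{8038}{2081}\right) = -4925 + \frac{45953227}{16333769} = - \frac{80397859098}{16333769}$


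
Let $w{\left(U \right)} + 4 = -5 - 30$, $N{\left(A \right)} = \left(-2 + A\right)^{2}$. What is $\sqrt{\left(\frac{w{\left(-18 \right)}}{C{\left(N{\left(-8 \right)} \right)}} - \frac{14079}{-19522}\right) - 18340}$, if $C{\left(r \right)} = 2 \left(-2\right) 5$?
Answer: $\frac{i \sqrt{174712789619455}}{97610} \approx 135.42 i$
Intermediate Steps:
$w{\left(U \right)} = -39$ ($w{\left(U \right)} = -4 - 35 = -39$)
$C{\left(r \right)} = -20$ ($C{\left(r \right)} = \left(-4\right) 5 = -20$)
$\sqrt{\left(\frac{w{\left(-18 \right)}}{C{\left(N{\left(-8 \right)} \right)}} - \frac{14079}{-19522}\right) - 18340} = \sqrt{\left(- \frac{39}{-20} - \frac{14079}{-19522}\right) - 18340} = \sqrt{\left(\left(-39\right) \left(- \frac{1}{20}\right) - - \frac{14079}{19522}\right) - 18340} = \sqrt{\left(\frac{39}{20} + \frac{14079}{19522}\right) - 18340} = \sqrt{\frac{521469}{195220} - 18340} = \sqrt{- \frac{3579813331}{195220}} = \frac{i \sqrt{174712789619455}}{97610}$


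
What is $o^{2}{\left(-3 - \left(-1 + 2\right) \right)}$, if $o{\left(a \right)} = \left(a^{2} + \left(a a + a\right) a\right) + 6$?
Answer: $676$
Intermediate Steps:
$o{\left(a \right)} = 6 + a^{2} + a \left(a + a^{2}\right)$ ($o{\left(a \right)} = \left(a^{2} + \left(a^{2} + a\right) a\right) + 6 = \left(a^{2} + \left(a + a^{2}\right) a\right) + 6 = \left(a^{2} + a \left(a + a^{2}\right)\right) + 6 = 6 + a^{2} + a \left(a + a^{2}\right)$)
$o^{2}{\left(-3 - \left(-1 + 2\right) \right)} = \left(6 + \left(-3 - \left(-1 + 2\right)\right)^{3} + 2 \left(-3 - \left(-1 + 2\right)\right)^{2}\right)^{2} = \left(6 + \left(-3 - 1\right)^{3} + 2 \left(-3 - 1\right)^{2}\right)^{2} = \left(6 + \left(-4\right)^{3} + 2 \left(-4\right)^{2}\right)^{2} = \left(6 - 64 + 2 \cdot 16\right)^{2} = \left(6 - 64 + 32\right)^{2} = \left(-26\right)^{2} = 676$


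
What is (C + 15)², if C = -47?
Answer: 1024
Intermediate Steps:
(C + 15)² = (-47 + 15)² = (-32)² = 1024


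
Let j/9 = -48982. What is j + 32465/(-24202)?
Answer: -10669193741/24202 ≈ -4.4084e+5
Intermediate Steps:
j = -440838 (j = 9*(-48982) = -440838)
j + 32465/(-24202) = -440838 + 32465/(-24202) = -440838 + 32465*(-1/24202) = -440838 - 32465/24202 = -10669193741/24202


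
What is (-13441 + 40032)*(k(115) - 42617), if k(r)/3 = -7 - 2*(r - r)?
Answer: -1133787058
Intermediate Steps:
k(r) = -21 (k(r) = 3*(-7 - 2*(r - r)) = 3*(-7 - 2*0) = 3*(-7 + 0) = 3*(-7) = -21)
(-13441 + 40032)*(k(115) - 42617) = (-13441 + 40032)*(-21 - 42617) = 26591*(-42638) = -1133787058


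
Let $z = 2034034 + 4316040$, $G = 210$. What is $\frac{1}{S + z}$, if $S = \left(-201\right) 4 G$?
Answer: $\frac{1}{6181234} \approx 1.6178 \cdot 10^{-7}$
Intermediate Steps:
$z = 6350074$
$S = -168840$ ($S = \left(-201\right) 4 \cdot 210 = \left(-804\right) 210 = -168840$)
$\frac{1}{S + z} = \frac{1}{-168840 + 6350074} = \frac{1}{6181234}$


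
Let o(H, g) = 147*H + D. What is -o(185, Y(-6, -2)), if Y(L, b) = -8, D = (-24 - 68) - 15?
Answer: -27088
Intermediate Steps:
D = -107 (D = -92 - 15 = -107)
o(H, g) = -107 + 147*H (o(H, g) = 147*H - 107 = -107 + 147*H)
-o(185, Y(-6, -2)) = -(-107 + 147*185) = -(-107 + 27195) = -1*27088 = -27088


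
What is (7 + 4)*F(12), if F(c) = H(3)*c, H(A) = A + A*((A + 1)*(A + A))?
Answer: 9900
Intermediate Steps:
H(A) = A + 2*A**2*(1 + A) (H(A) = A + A*((1 + A)*(2*A)) = A + A*(2*A*(1 + A)) = A + 2*A**2*(1 + A))
F(c) = 75*c (F(c) = (3*(1 + 2*3 + 2*3**2))*c = (3*(1 + 6 + 2*9))*c = (3*(1 + 6 + 18))*c = (3*25)*c = 75*c)
(7 + 4)*F(12) = (7 + 4)*(75*12) = 11*900 = 9900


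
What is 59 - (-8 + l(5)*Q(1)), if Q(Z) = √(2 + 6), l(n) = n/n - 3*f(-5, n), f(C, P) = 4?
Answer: 67 + 22*√2 ≈ 98.113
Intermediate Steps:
l(n) = -11 (l(n) = n/n - 3*4 = 1 - 12 = -11)
Q(Z) = 2*√2 (Q(Z) = √8 = 2*√2)
59 - (-8 + l(5)*Q(1)) = 59 - (-8 - 22*√2) = 59 + (8 + 22*√2) = 67 + 22*√2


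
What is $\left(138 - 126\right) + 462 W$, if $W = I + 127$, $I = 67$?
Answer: $89640$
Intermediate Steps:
$W = 194$ ($W = 67 + 127 = 194$)
$\left(138 - 126\right) + 462 W = \left(138 - 126\right) + 462 \cdot 194 = 12 + 89628 = 89640$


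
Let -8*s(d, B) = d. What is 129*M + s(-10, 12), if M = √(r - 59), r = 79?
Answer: 5/4 + 258*√5 ≈ 578.16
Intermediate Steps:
s(d, B) = -d/8
M = 2*√5 (M = √(79 - 59) = √20 = 2*√5 ≈ 4.4721)
129*M + s(-10, 12) = 129*(2*√5) - ⅛*(-10) = 258*√5 + 5/4 = 5/4 + 258*√5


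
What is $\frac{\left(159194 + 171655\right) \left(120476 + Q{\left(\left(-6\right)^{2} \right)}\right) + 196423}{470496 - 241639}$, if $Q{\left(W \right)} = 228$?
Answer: $\frac{39934994119}{228857} \approx 1.745 \cdot 10^{5}$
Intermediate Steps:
$\frac{\left(159194 + 171655\right) \left(120476 + Q{\left(\left(-6\right)^{2} \right)}\right) + 196423}{470496 - 241639} = \frac{\left(159194 + 171655\right) \left(120476 + 228\right) + 196423}{470496 - 241639} = \frac{330849 \cdot 120704 + 196423}{228857} = \left(39934797696 + 196423\right) \frac{1}{228857} = 39934994119 \cdot \frac{1}{228857} = \frac{39934994119}{228857}$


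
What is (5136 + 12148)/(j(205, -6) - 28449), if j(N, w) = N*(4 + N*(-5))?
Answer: -8642/118877 ≈ -0.072697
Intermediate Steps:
j(N, w) = N*(4 - 5*N)
(5136 + 12148)/(j(205, -6) - 28449) = (5136 + 12148)/(205*(4 - 5*205) - 28449) = 17284/(205*(4 - 1025) - 28449) = 17284/(205*(-1021) - 28449) = 17284/(-209305 - 28449) = 17284/(-237754) = 17284*(-1/237754) = -8642/118877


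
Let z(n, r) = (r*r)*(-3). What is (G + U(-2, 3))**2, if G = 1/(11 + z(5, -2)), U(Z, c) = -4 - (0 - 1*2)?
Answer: 9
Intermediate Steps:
z(n, r) = -3*r**2 (z(n, r) = r**2*(-3) = -3*r**2)
U(Z, c) = -2 (U(Z, c) = -4 - (0 - 2) = -4 - 1*(-2) = -4 + 2 = -2)
G = -1 (G = 1/(11 - 3*(-2)**2) = 1/(11 - 3*4) = 1/(11 - 12) = 1/(-1) = -1)
(G + U(-2, 3))**2 = (-1 - 2)**2 = (-3)**2 = 9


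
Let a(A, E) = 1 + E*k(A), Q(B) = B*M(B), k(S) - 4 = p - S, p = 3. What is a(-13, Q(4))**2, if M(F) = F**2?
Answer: 1640961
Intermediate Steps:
k(S) = 7 - S (k(S) = 4 + (3 - S) = 7 - S)
Q(B) = B**3 (Q(B) = B*B**2 = B**3)
a(A, E) = 1 + E*(7 - A)
a(-13, Q(4))**2 = (1 + 4**3*(7 - 1*(-13)))**2 = (1 + 64*(7 + 13))**2 = (1 + 64*20)**2 = (1 + 1280)**2 = 1281**2 = 1640961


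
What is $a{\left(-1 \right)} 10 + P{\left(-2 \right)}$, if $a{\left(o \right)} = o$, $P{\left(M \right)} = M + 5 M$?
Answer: $-22$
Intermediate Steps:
$P{\left(M \right)} = 6 M$
$a{\left(-1 \right)} 10 + P{\left(-2 \right)} = \left(-1\right) 10 + 6 \left(-2\right) = -10 - 12 = -22$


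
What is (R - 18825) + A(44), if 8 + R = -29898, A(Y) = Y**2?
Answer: -46795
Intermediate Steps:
R = -29906 (R = -8 - 29898 = -29906)
(R - 18825) + A(44) = (-29906 - 18825) + 44**2 = -48731 + 1936 = -46795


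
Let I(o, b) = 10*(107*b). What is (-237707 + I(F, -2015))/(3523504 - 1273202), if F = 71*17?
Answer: -2393757/2250302 ≈ -1.0637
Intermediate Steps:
F = 1207
I(o, b) = 1070*b
(-237707 + I(F, -2015))/(3523504 - 1273202) = (-237707 + 1070*(-2015))/(3523504 - 1273202) = (-237707 - 2156050)/2250302 = -2393757*1/2250302 = -2393757/2250302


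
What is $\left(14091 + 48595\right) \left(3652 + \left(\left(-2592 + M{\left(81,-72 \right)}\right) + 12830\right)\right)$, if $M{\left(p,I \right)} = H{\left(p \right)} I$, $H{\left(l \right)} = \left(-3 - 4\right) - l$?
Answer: $1267887036$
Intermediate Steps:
$H{\left(l \right)} = -7 - l$ ($H{\left(l \right)} = \left(-3 - 4\right) - l = -7 - l$)
$M{\left(p,I \right)} = I \left(-7 - p\right)$ ($M{\left(p,I \right)} = \left(-7 - p\right) I = I \left(-7 - p\right)$)
$\left(14091 + 48595\right) \left(3652 + \left(\left(-2592 + M{\left(81,-72 \right)}\right) + 12830\right)\right) = \left(14091 + 48595\right) \left(3652 + \left(\left(-2592 - - 72 \left(7 + 81\right)\right) + 12830\right)\right) = 62686 \left(3652 + \left(\left(-2592 - \left(-72\right) 88\right) + 12830\right)\right) = 62686 \left(3652 + \left(\left(-2592 + 6336\right) + 12830\right)\right) = 62686 \left(3652 + \left(3744 + 12830\right)\right) = 62686 \left(3652 + 16574\right) = 62686 \cdot 20226 = 1267887036$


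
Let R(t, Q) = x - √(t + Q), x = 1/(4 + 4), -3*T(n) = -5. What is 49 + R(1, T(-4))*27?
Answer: 419/8 - 18*√6 ≈ 8.2842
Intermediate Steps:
T(n) = 5/3 (T(n) = -⅓*(-5) = 5/3)
x = ⅛ (x = 1/8 = ⅛ ≈ 0.12500)
R(t, Q) = ⅛ - √(Q + t) (R(t, Q) = ⅛ - √(t + Q) = ⅛ - √(Q + t))
49 + R(1, T(-4))*27 = 49 + (⅛ - √(5/3 + 1))*27 = 49 + (⅛ - √(8/3))*27 = 49 + (⅛ - 2*√6/3)*27 = 49 + (27/8 - 18*√6) = 419/8 - 18*√6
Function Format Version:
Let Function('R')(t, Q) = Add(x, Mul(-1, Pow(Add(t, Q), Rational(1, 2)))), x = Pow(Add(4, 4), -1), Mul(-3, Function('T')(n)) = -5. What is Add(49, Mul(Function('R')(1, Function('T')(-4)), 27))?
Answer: Add(Rational(419, 8), Mul(-18, Pow(6, Rational(1, 2)))) ≈ 8.2842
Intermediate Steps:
Function('T')(n) = Rational(5, 3) (Function('T')(n) = Mul(Rational(-1, 3), -5) = Rational(5, 3))
x = Rational(1, 8) (x = Pow(8, -1) = Rational(1, 8) ≈ 0.12500)
Function('R')(t, Q) = Add(Rational(1, 8), Mul(-1, Pow(Add(Q, t), Rational(1, 2)))) (Function('R')(t, Q) = Add(Rational(1, 8), Mul(-1, Pow(Add(t, Q), Rational(1, 2)))) = Add(Rational(1, 8), Mul(-1, Pow(Add(Q, t), Rational(1, 2)))))
Add(49, Mul(Function('R')(1, Function('T')(-4)), 27)) = Add(49, Mul(Add(Rational(1, 8), Mul(-1, Pow(Add(Rational(5, 3), 1), Rational(1, 2)))), 27)) = Add(49, Mul(Add(Rational(1, 8), Mul(-1, Pow(Rational(8, 3), Rational(1, 2)))), 27)) = Add(49, Mul(Add(Rational(1, 8), Mul(-1, Mul(Rational(2, 3), Pow(6, Rational(1, 2))))), 27)) = Add(49, Mul(Add(Rational(1, 8), Mul(Rational(-2, 3), Pow(6, Rational(1, 2)))), 27)) = Add(49, Add(Rational(27, 8), Mul(-18, Pow(6, Rational(1, 2))))) = Add(Rational(419, 8), Mul(-18, Pow(6, Rational(1, 2))))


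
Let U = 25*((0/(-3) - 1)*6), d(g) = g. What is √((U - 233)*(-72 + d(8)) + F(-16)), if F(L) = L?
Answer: 4*√1531 ≈ 156.51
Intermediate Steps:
U = -150 (U = 25*((0*(-⅓) - 1)*6) = 25*((0 - 1)*6) = 25*(-1*6) = 25*(-6) = -150)
√((U - 233)*(-72 + d(8)) + F(-16)) = √((-150 - 233)*(-72 + 8) - 16) = √(-383*(-64) - 16) = √(24512 - 16) = √24496 = 4*√1531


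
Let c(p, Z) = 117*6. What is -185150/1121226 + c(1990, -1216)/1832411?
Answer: -169241897999/1027273427943 ≈ -0.16475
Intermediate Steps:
c(p, Z) = 702
-185150/1121226 + c(1990, -1216)/1832411 = -185150/1121226 + 702/1832411 = -185150*1/1121226 + 702*(1/1832411) = -92575/560613 + 702/1832411 = -169241897999/1027273427943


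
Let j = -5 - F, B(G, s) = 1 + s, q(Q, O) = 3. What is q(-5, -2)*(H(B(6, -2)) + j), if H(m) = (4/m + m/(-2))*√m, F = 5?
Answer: -30 - 21*I/2 ≈ -30.0 - 10.5*I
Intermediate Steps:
j = -10 (j = -5 - 1*5 = -5 - 5 = -10)
H(m) = √m*(4/m - m/2) (H(m) = (4/m + m*(-½))*√m = (4/m - m/2)*√m = √m*(4/m - m/2))
q(-5, -2)*(H(B(6, -2)) + j) = 3*((8 - (1 - 2)²)/(2*√(1 - 2)) - 10) = 3*((8 - 1*(-1)²)/(2*√(-1)) - 10) = 3*((-I)*(8 - 1*1)/2 - 10) = 3*((-I)*(8 - 1)/2 - 10) = 3*((½)*(-I)*7 - 10) = 3*(-7*I/2 - 10) = 3*(-10 - 7*I/2) = -30 - 21*I/2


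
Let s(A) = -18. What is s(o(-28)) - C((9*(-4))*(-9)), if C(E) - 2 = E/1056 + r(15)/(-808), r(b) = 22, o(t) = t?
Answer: -180245/8888 ≈ -20.280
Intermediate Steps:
C(E) = 797/404 + E/1056 (C(E) = 2 + (E/1056 + 22/(-808)) = 2 + (E*(1/1056) + 22*(-1/808)) = 2 + (E/1056 - 11/404) = 2 + (-11/404 + E/1056) = 797/404 + E/1056)
s(o(-28)) - C((9*(-4))*(-9)) = -18 - (797/404 + ((9*(-4))*(-9))/1056) = -18 - (797/404 + (-36*(-9))/1056) = -18 - (797/404 + (1/1056)*324) = -18 - (797/404 + 27/88) = -18 - 1*20261/8888 = -18 - 20261/8888 = -180245/8888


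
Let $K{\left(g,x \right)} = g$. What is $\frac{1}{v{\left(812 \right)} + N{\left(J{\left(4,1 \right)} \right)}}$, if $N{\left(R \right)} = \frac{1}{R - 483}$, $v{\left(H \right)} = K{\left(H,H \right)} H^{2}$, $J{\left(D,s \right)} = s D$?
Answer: $\frac{479}{256450530111} \approx 1.8678 \cdot 10^{-9}$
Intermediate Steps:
$J{\left(D,s \right)} = D s$
$v{\left(H \right)} = H^{3}$ ($v{\left(H \right)} = H H^{2} = H^{3}$)
$N{\left(R \right)} = \frac{1}{-483 + R}$
$\frac{1}{v{\left(812 \right)} + N{\left(J{\left(4,1 \right)} \right)}} = \frac{1}{812^{3} + \frac{1}{-483 + 4 \cdot 1}} = \frac{1}{535387328 + \frac{1}{-483 + 4}} = \frac{1}{535387328 + \frac{1}{-479}} = \frac{1}{535387328 - \frac{1}{479}} = \frac{1}{\frac{256450530111}{479}} = \frac{479}{256450530111}$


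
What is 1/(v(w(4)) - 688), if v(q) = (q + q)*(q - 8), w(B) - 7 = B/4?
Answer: -1/688 ≈ -0.0014535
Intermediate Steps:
w(B) = 7 + B/4
v(q) = 2*q*(-8 + q) (v(q) = (2*q)*(-8 + q) = 2*q*(-8 + q))
1/(v(w(4)) - 688) = 1/(2*(7 + (1/4)*4)*(-8 + (7 + (1/4)*4)) - 688) = 1/(2*(7 + 1)*(-8 + (7 + 1)) - 688) = 1/(2*8*(-8 + 8) - 688) = 1/(2*8*0 - 688) = 1/(0 - 688) = 1/(-688) = -1/688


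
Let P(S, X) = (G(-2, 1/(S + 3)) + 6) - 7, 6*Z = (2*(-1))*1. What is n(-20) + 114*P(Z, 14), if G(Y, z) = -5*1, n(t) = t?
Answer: -704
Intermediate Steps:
Z = -⅓ (Z = ((2*(-1))*1)/6 = (-2*1)/6 = (⅙)*(-2) = -⅓ ≈ -0.33333)
G(Y, z) = -5
P(S, X) = -6 (P(S, X) = (-5 + 6) - 7 = 1 - 7 = -6)
n(-20) + 114*P(Z, 14) = -20 + 114*(-6) = -20 - 684 = -704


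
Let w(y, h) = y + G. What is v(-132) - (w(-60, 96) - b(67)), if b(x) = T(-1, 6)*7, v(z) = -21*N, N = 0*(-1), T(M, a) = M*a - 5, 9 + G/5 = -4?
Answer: 48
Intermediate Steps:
G = -65 (G = -45 + 5*(-4) = -45 - 20 = -65)
T(M, a) = -5 + M*a
N = 0
v(z) = 0 (v(z) = -21*0 = 0)
w(y, h) = -65 + y (w(y, h) = y - 65 = -65 + y)
b(x) = -77 (b(x) = (-5 - 1*6)*7 = (-5 - 6)*7 = -11*7 = -77)
v(-132) - (w(-60, 96) - b(67)) = 0 - ((-65 - 60) - 1*(-77)) = 0 - (-125 + 77) = 0 - 1*(-48) = 0 + 48 = 48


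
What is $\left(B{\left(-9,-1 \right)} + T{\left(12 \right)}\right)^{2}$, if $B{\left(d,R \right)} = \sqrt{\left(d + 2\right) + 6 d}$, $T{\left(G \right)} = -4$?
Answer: $\left(4 - i \sqrt{61}\right)^{2} \approx -45.0 - 62.482 i$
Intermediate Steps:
$B{\left(d,R \right)} = \sqrt{2 + 7 d}$ ($B{\left(d,R \right)} = \sqrt{\left(2 + d\right) + 6 d} = \sqrt{2 + 7 d}$)
$\left(B{\left(-9,-1 \right)} + T{\left(12 \right)}\right)^{2} = \left(\sqrt{2 + 7 \left(-9\right)} - 4\right)^{2} = \left(\sqrt{2 - 63} - 4\right)^{2} = \left(\sqrt{-61} - 4\right)^{2} = \left(i \sqrt{61} - 4\right)^{2} = \left(-4 + i \sqrt{61}\right)^{2}$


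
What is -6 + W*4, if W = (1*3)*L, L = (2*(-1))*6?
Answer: -150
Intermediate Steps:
L = -12 (L = -2*6 = -12)
W = -36 (W = (1*3)*(-12) = 3*(-12) = -36)
-6 + W*4 = -6 - 36*4 = -6 - 144 = -150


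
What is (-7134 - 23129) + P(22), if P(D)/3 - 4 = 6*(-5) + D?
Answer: -30275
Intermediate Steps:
P(D) = -78 + 3*D (P(D) = 12 + 3*(6*(-5) + D) = 12 + 3*(-30 + D) = 12 + (-90 + 3*D) = -78 + 3*D)
(-7134 - 23129) + P(22) = (-7134 - 23129) + (-78 + 3*22) = -30263 + (-78 + 66) = -30263 - 12 = -30275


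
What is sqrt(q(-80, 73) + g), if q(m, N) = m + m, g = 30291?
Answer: sqrt(30131) ≈ 173.58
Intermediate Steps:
q(m, N) = 2*m
sqrt(q(-80, 73) + g) = sqrt(2*(-80) + 30291) = sqrt(-160 + 30291) = sqrt(30131)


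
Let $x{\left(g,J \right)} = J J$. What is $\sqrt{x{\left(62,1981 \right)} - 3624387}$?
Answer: $\sqrt{299974} \approx 547.7$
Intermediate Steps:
$x{\left(g,J \right)} = J^{2}$
$\sqrt{x{\left(62,1981 \right)} - 3624387} = \sqrt{1981^{2} - 3624387} = \sqrt{3924361 - 3624387} = \sqrt{299974}$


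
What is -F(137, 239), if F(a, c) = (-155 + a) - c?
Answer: 257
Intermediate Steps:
F(a, c) = -155 + a - c
-F(137, 239) = -(-155 + 137 - 1*239) = -(-155 + 137 - 239) = -1*(-257) = 257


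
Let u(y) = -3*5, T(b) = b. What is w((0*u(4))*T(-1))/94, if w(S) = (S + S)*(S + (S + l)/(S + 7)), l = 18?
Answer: 0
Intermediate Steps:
u(y) = -15
w(S) = 2*S*(S + (18 + S)/(7 + S)) (w(S) = (S + S)*(S + (S + 18)/(S + 7)) = (2*S)*(S + (18 + S)/(7 + S)) = 2*S*(S + (18 + S)/(7 + S)))
w((0*u(4))*T(-1))/94 = (2*((0*(-15))*(-1))*(18 + ((0*(-15))*(-1))² + 8*((0*(-15))*(-1)))/(7 + (0*(-15))*(-1)))/94 = (2*(0*(-1))*(18 + (0*(-1))² + 8*(0*(-1)))/(7 + 0*(-1)))*(1/94) = (2*0*(18 + 0² + 8*0)/(7 + 0))*(1/94) = (2*0*(18 + 0 + 0)/7)*(1/94) = (2*0*(⅐)*18)*(1/94) = 0*(1/94) = 0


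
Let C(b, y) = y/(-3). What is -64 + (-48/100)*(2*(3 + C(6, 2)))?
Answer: -1656/25 ≈ -66.240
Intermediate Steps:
C(b, y) = -y/3 (C(b, y) = y*(-⅓) = -y/3)
-64 + (-48/100)*(2*(3 + C(6, 2))) = -64 + (-48/100)*(2*(3 - ⅓*2)) = -64 + (-48*1/100)*(2*(3 - ⅔)) = -64 - 24*7/(25*3) = -64 - 12/25*14/3 = -64 - 56/25 = -1656/25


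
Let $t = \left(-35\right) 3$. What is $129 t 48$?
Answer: $-650160$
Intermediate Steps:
$t = -105$
$129 t 48 = 129 \left(-105\right) 48 = \left(-13545\right) 48 = -650160$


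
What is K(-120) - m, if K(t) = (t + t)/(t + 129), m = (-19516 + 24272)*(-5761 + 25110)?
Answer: -276071612/3 ≈ -9.2024e+7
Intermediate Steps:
m = 92023844 (m = 4756*19349 = 92023844)
K(t) = 2*t/(129 + t) (K(t) = (2*t)/(129 + t) = 2*t/(129 + t))
K(-120) - m = 2*(-120)/(129 - 120) - 1*92023844 = 2*(-120)/9 - 92023844 = 2*(-120)*(⅑) - 92023844 = -80/3 - 92023844 = -276071612/3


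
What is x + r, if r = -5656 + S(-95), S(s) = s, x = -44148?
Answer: -49899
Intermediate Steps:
r = -5751 (r = -5656 - 95 = -5751)
x + r = -44148 - 5751 = -49899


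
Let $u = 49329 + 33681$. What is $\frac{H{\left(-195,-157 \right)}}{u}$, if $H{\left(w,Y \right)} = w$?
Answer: $- \frac{13}{5534} \approx -0.0023491$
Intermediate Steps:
$u = 83010$
$\frac{H{\left(-195,-157 \right)}}{u} = - \frac{195}{83010} = \left(-195\right) \frac{1}{83010} = - \frac{13}{5534}$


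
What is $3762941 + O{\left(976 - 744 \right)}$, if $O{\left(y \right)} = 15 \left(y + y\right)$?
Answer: $3769901$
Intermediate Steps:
$O{\left(y \right)} = 30 y$ ($O{\left(y \right)} = 15 \cdot 2 y = 30 y$)
$3762941 + O{\left(976 - 744 \right)} = 3762941 + 30 \left(976 - 744\right) = 3762941 + 30 \cdot 232 = 3762941 + 6960 = 3769901$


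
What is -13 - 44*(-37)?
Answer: 1615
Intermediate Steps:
-13 - 44*(-37) = -13 + 1628 = 1615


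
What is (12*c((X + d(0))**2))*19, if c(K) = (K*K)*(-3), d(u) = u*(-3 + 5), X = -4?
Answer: -175104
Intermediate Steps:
d(u) = 2*u (d(u) = u*2 = 2*u)
c(K) = -3*K**2 (c(K) = K**2*(-3) = -3*K**2)
(12*c((X + d(0))**2))*19 = (12*(-3*(-4 + 2*0)**4))*19 = (12*(-3*(-4 + 0)**4))*19 = (12*(-3*((-4)**2)**2))*19 = (12*(-3*16**2))*19 = (12*(-3*256))*19 = (12*(-768))*19 = -9216*19 = -175104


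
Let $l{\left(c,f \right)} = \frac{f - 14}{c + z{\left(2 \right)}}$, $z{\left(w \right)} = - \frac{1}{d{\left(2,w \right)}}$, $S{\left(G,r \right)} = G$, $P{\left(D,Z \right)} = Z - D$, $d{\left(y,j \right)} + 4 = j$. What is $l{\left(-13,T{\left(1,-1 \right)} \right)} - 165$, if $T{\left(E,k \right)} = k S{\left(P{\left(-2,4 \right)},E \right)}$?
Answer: $- \frac{817}{5} \approx -163.4$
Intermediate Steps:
$d{\left(y,j \right)} = -4 + j$
$z{\left(w \right)} = - \frac{1}{-4 + w}$
$T{\left(E,k \right)} = 6 k$ ($T{\left(E,k \right)} = k \left(4 - -2\right) = k \left(4 + 2\right) = k 6 = 6 k$)
$l{\left(c,f \right)} = \frac{-14 + f}{\frac{1}{2} + c}$ ($l{\left(c,f \right)} = \frac{f - 14}{c - \frac{1}{-4 + 2}} = \frac{-14 + f}{c - \frac{1}{-2}} = \frac{-14 + f}{c - - \frac{1}{2}} = \frac{-14 + f}{c + \frac{1}{2}} = \frac{-14 + f}{\frac{1}{2} + c}$)
$l{\left(-13,T{\left(1,-1 \right)} \right)} - 165 = \frac{2 \left(-14 + 6 \left(-1\right)\right)}{1 + 2 \left(-13\right)} - 165 = \frac{2 \left(-14 - 6\right)}{1 - 26} - 165 = 2 \frac{1}{-25} \left(-20\right) - 165 = 2 \left(- \frac{1}{25}\right) \left(-20\right) - 165 = \frac{8}{5} - 165 = - \frac{817}{5}$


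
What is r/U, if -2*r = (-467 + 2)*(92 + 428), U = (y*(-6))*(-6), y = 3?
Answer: 10075/9 ≈ 1119.4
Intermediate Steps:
U = 108 (U = (3*(-6))*(-6) = -18*(-6) = 108)
r = 120900 (r = -(-467 + 2)*(92 + 428)/2 = -(-465)*520/2 = -½*(-241800) = 120900)
r/U = 120900/108 = 120900*(1/108) = 10075/9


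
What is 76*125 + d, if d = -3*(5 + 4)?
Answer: 9473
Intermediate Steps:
d = -27 (d = -3*9 = -27)
76*125 + d = 76*125 - 27 = 9500 - 27 = 9473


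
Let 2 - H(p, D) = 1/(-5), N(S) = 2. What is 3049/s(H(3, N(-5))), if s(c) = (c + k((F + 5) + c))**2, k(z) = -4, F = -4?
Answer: 76225/81 ≈ 941.05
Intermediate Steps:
H(p, D) = 11/5 (H(p, D) = 2 - 1/(-5) = 2 - 1*(-1/5) = 2 + 1/5 = 11/5)
s(c) = (-4 + c)**2 (s(c) = (c - 4)**2 = (-4 + c)**2)
3049/s(H(3, N(-5))) = 3049/((-4 + 11/5)**2) = 3049/((-9/5)**2) = 3049/(81/25) = 3049*(25/81) = 76225/81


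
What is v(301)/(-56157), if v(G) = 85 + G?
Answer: -386/56157 ≈ -0.0068736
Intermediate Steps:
v(301)/(-56157) = (85 + 301)/(-56157) = 386*(-1/56157) = -386/56157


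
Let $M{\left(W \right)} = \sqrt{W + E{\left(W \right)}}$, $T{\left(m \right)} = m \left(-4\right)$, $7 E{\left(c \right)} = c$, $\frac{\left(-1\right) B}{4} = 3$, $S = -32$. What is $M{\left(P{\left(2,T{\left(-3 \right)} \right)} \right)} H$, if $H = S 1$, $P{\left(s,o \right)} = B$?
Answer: $- \frac{128 i \sqrt{42}}{7} \approx - 118.51 i$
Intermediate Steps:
$B = -12$ ($B = \left(-4\right) 3 = -12$)
$E{\left(c \right)} = \frac{c}{7}$
$T{\left(m \right)} = - 4 m$
$P{\left(s,o \right)} = -12$
$M{\left(W \right)} = \frac{2 \sqrt{14} \sqrt{W}}{7}$ ($M{\left(W \right)} = \sqrt{W + \frac{W}{7}} = \sqrt{\frac{8 W}{7}} = \frac{2 \sqrt{14} \sqrt{W}}{7}$)
$H = -32$ ($H = \left(-32\right) 1 = -32$)
$M{\left(P{\left(2,T{\left(-3 \right)} \right)} \right)} H = \frac{2 \sqrt{14} \sqrt{-12}}{7} \left(-32\right) = \frac{2 \sqrt{14} \cdot 2 i \sqrt{3}}{7} \left(-32\right) = \frac{4 i \sqrt{42}}{7} \left(-32\right) = - \frac{128 i \sqrt{42}}{7}$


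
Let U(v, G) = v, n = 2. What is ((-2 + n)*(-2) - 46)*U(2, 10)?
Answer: -92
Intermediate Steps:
((-2 + n)*(-2) - 46)*U(2, 10) = ((-2 + 2)*(-2) - 46)*2 = (0*(-2) - 46)*2 = (0 - 46)*2 = -46*2 = -92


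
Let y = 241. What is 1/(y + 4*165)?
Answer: 1/901 ≈ 0.0011099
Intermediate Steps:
1/(y + 4*165) = 1/(241 + 4*165) = 1/(241 + 660) = 1/901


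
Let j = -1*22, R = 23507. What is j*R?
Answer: -517154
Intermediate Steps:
j = -22
j*R = -22*23507 = -517154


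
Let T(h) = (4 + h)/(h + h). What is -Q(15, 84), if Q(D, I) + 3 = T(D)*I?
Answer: -251/5 ≈ -50.200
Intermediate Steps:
T(h) = (4 + h)/(2*h) (T(h) = (4 + h)/((2*h)) = (4 + h)*(1/(2*h)) = (4 + h)/(2*h))
Q(D, I) = -3 + I*(4 + D)/(2*D) (Q(D, I) = -3 + ((4 + D)/(2*D))*I = -3 + I*(4 + D)/(2*D))
-Q(15, 84) = -(-3 + (1/2)*84 + 2*84/15) = -(-3 + 42 + 2*84*(1/15)) = -(-3 + 42 + 56/5) = -1*251/5 = -251/5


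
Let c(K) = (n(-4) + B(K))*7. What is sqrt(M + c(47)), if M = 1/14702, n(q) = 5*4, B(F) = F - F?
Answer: sqrt(30260847262)/14702 ≈ 11.832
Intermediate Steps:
B(F) = 0
n(q) = 20
M = 1/14702 ≈ 6.8018e-5
c(K) = 140 (c(K) = (20 + 0)*7 = 20*7 = 140)
sqrt(M + c(47)) = sqrt(1/14702 + 140) = sqrt(2058281/14702) = sqrt(30260847262)/14702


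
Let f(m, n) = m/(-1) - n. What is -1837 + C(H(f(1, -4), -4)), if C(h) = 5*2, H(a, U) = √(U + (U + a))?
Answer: -1827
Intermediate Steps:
f(m, n) = -m - n (f(m, n) = m*(-1) - n = -m - n)
H(a, U) = √(a + 2*U)
C(h) = 10
-1837 + C(H(f(1, -4), -4)) = -1837 + 10 = -1827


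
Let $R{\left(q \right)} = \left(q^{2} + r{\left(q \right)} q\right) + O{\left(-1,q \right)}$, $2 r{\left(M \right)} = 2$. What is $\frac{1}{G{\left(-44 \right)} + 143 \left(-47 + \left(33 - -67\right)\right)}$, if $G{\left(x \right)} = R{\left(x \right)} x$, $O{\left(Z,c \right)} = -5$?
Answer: $- \frac{1}{75449} \approx -1.3254 \cdot 10^{-5}$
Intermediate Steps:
$r{\left(M \right)} = 1$ ($r{\left(M \right)} = \frac{1}{2} \cdot 2 = 1$)
$R{\left(q \right)} = -5 + q + q^{2}$ ($R{\left(q \right)} = \left(q^{2} + 1 q\right) - 5 = \left(q^{2} + q\right) - 5 = \left(q + q^{2}\right) - 5 = -5 + q + q^{2}$)
$G{\left(x \right)} = x \left(-5 + x + x^{2}\right)$ ($G{\left(x \right)} = \left(-5 + x + x^{2}\right) x = x \left(-5 + x + x^{2}\right)$)
$\frac{1}{G{\left(-44 \right)} + 143 \left(-47 + \left(33 - -67\right)\right)} = \frac{1}{- 44 \left(-5 - 44 + \left(-44\right)^{2}\right) + 143 \left(-47 + \left(33 - -67\right)\right)} = \frac{1}{- 44 \left(-5 - 44 + 1936\right) + 143 \left(-47 + \left(33 + 67\right)\right)} = \frac{1}{\left(-44\right) 1887 + 143 \left(-47 + 100\right)} = \frac{1}{-83028 + 143 \cdot 53} = \frac{1}{-83028 + 7579} = \frac{1}{-75449} = - \frac{1}{75449}$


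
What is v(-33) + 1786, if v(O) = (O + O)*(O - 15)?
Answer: 4954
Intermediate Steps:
v(O) = 2*O*(-15 + O) (v(O) = (2*O)*(-15 + O) = 2*O*(-15 + O))
v(-33) + 1786 = 2*(-33)*(-15 - 33) + 1786 = 2*(-33)*(-48) + 1786 = 3168 + 1786 = 4954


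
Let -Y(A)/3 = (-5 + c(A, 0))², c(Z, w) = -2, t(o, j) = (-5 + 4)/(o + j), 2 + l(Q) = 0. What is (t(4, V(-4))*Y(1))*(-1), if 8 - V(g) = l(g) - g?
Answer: -147/10 ≈ -14.700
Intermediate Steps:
l(Q) = -2 (l(Q) = -2 + 0 = -2)
V(g) = 10 + g (V(g) = 8 - (-2 - g) = 8 + (2 + g) = 10 + g)
t(o, j) = -1/(j + o)
Y(A) = -147 (Y(A) = -3*(-5 - 2)² = -3*(-7)² = -3*49 = -147)
(t(4, V(-4))*Y(1))*(-1) = (-1/((10 - 4) + 4)*(-147))*(-1) = (-1/(6 + 4)*(-147))*(-1) = (-1/10*(-147))*(-1) = (-1*⅒*(-147))*(-1) = -⅒*(-147)*(-1) = (147/10)*(-1) = -147/10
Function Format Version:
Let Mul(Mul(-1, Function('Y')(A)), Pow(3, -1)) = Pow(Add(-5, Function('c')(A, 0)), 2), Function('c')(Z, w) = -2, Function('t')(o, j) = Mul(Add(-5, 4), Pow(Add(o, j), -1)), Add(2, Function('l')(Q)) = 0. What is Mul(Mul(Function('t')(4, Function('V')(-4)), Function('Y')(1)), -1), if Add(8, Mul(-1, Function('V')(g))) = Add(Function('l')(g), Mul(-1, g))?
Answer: Rational(-147, 10) ≈ -14.700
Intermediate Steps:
Function('l')(Q) = -2 (Function('l')(Q) = Add(-2, 0) = -2)
Function('V')(g) = Add(10, g) (Function('V')(g) = Add(8, Mul(-1, Add(-2, Mul(-1, g)))) = Add(8, Add(2, g)) = Add(10, g))
Function('t')(o, j) = Mul(-1, Pow(Add(j, o), -1))
Function('Y')(A) = -147 (Function('Y')(A) = Mul(-3, Pow(Add(-5, -2), 2)) = Mul(-3, Pow(-7, 2)) = Mul(-3, 49) = -147)
Mul(Mul(Function('t')(4, Function('V')(-4)), Function('Y')(1)), -1) = Mul(Mul(Mul(-1, Pow(Add(Add(10, -4), 4), -1)), -147), -1) = Mul(Mul(Mul(-1, Pow(Add(6, 4), -1)), -147), -1) = Mul(Mul(Mul(-1, Pow(10, -1)), -147), -1) = Mul(Mul(Mul(-1, Rational(1, 10)), -147), -1) = Mul(Mul(Rational(-1, 10), -147), -1) = Mul(Rational(147, 10), -1) = Rational(-147, 10)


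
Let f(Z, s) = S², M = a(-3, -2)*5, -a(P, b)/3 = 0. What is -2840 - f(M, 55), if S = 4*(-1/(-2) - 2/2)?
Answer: -2844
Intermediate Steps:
a(P, b) = 0 (a(P, b) = -3*0 = 0)
S = -2 (S = 4*(-1*(-½) - 2*½) = 4*(½ - 1) = 4*(-½) = -2)
M = 0 (M = 0*5 = 0)
f(Z, s) = 4 (f(Z, s) = (-2)² = 4)
-2840 - f(M, 55) = -2840 - 1*4 = -2840 - 4 = -2844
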